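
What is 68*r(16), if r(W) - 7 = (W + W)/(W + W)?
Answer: 544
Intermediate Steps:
r(W) = 8 (r(W) = 7 + (W + W)/(W + W) = 7 + (2*W)/((2*W)) = 7 + (2*W)*(1/(2*W)) = 7 + 1 = 8)
68*r(16) = 68*8 = 544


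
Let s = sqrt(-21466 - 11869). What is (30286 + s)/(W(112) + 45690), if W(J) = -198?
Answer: 15143/22746 + I*sqrt(33335)/45492 ≈ 0.66574 + 0.0040134*I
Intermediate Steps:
s = I*sqrt(33335) (s = sqrt(-33335) = I*sqrt(33335) ≈ 182.58*I)
(30286 + s)/(W(112) + 45690) = (30286 + I*sqrt(33335))/(-198 + 45690) = (30286 + I*sqrt(33335))/45492 = (30286 + I*sqrt(33335))*(1/45492) = 15143/22746 + I*sqrt(33335)/45492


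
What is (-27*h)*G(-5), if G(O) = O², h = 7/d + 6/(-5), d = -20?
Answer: 4185/4 ≈ 1046.3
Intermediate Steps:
h = -31/20 (h = 7/(-20) + 6/(-5) = 7*(-1/20) + 6*(-⅕) = -7/20 - 6/5 = -31/20 ≈ -1.5500)
(-27*h)*G(-5) = -27*(-31/20)*(-5)² = (837/20)*25 = 4185/4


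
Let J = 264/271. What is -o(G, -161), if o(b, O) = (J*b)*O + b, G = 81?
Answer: 3420873/271 ≈ 12623.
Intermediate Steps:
J = 264/271 (J = 264*(1/271) = 264/271 ≈ 0.97417)
o(b, O) = b + 264*O*b/271 (o(b, O) = (264*b/271)*O + b = 264*O*b/271 + b = b + 264*O*b/271)
-o(G, -161) = -81*(271 + 264*(-161))/271 = -81*(271 - 42504)/271 = -81*(-42233)/271 = -1*(-3420873/271) = 3420873/271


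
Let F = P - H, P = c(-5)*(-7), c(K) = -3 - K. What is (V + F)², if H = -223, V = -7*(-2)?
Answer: 49729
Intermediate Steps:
V = 14
P = -14 (P = (-3 - 1*(-5))*(-7) = (-3 + 5)*(-7) = 2*(-7) = -14)
F = 209 (F = -14 - 1*(-223) = -14 + 223 = 209)
(V + F)² = (14 + 209)² = 223² = 49729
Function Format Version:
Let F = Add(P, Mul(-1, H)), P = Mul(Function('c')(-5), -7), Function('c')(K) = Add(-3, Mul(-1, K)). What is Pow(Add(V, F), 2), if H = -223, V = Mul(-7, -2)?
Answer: 49729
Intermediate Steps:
V = 14
P = -14 (P = Mul(Add(-3, Mul(-1, -5)), -7) = Mul(Add(-3, 5), -7) = Mul(2, -7) = -14)
F = 209 (F = Add(-14, Mul(-1, -223)) = Add(-14, 223) = 209)
Pow(Add(V, F), 2) = Pow(Add(14, 209), 2) = Pow(223, 2) = 49729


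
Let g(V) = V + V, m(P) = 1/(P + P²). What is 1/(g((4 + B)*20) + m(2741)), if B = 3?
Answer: 7515822/2104430161 ≈ 0.0035714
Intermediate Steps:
g(V) = 2*V
1/(g((4 + B)*20) + m(2741)) = 1/(2*((4 + 3)*20) + 1/(2741*(1 + 2741))) = 1/(2*(7*20) + (1/2741)/2742) = 1/(2*140 + (1/2741)*(1/2742)) = 1/(280 + 1/7515822) = 1/(2104430161/7515822) = 7515822/2104430161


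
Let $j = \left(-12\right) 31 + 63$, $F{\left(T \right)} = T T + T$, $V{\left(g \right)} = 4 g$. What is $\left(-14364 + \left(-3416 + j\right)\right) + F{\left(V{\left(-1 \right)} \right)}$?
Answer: $-18077$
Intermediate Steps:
$F{\left(T \right)} = T + T^{2}$ ($F{\left(T \right)} = T^{2} + T = T + T^{2}$)
$j = -309$ ($j = -372 + 63 = -309$)
$\left(-14364 + \left(-3416 + j\right)\right) + F{\left(V{\left(-1 \right)} \right)} = \left(-14364 - 3725\right) + 4 \left(-1\right) \left(1 + 4 \left(-1\right)\right) = \left(-14364 - 3725\right) - 4 \left(1 - 4\right) = -18089 - -12 = -18089 + 12 = -18077$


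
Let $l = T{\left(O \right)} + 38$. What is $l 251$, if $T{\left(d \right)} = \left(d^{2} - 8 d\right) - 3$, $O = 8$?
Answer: $8785$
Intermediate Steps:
$T{\left(d \right)} = -3 + d^{2} - 8 d$
$l = 35$ ($l = \left(-3 + 8^{2} - 64\right) + 38 = \left(-3 + 64 - 64\right) + 38 = -3 + 38 = 35$)
$l 251 = 35 \cdot 251 = 8785$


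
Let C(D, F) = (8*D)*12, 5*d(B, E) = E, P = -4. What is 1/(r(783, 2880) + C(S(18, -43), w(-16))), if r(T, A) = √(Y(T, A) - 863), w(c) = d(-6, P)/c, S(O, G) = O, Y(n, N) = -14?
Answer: 1728/2986861 - I*√877/2986861 ≈ 0.00057853 - 9.9148e-6*I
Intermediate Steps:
d(B, E) = E/5
w(c) = -4/(5*c) (w(c) = ((⅕)*(-4))/c = -4/(5*c))
C(D, F) = 96*D
r(T, A) = I*√877 (r(T, A) = √(-14 - 863) = √(-877) = I*√877)
1/(r(783, 2880) + C(S(18, -43), w(-16))) = 1/(I*√877 + 96*18) = 1/(I*√877 + 1728) = 1/(1728 + I*√877)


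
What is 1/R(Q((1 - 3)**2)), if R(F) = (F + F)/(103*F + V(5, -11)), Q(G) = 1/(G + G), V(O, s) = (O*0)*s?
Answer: 103/2 ≈ 51.500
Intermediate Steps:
V(O, s) = 0 (V(O, s) = 0*s = 0)
Q(G) = 1/(2*G)
R(F) = 2/103 (R(F) = (F + F)/(103*F + 0) = (2*F)/((103*F)) = (2*F)*(1/(103*F)) = 2/103)
1/R(Q((1 - 3)**2)) = 1/(2/103) = 103/2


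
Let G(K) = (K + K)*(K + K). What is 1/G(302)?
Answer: 1/364816 ≈ 2.7411e-6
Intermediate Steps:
G(K) = 4*K² (G(K) = (2*K)*(2*K) = 4*K²)
1/G(302) = 1/(4*302²) = 1/(4*91204) = 1/364816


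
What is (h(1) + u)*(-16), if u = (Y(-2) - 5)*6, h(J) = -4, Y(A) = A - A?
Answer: 544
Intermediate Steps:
Y(A) = 0
u = -30 (u = (0 - 5)*6 = -5*6 = -30)
(h(1) + u)*(-16) = (-4 - 30)*(-16) = -34*(-16) = 544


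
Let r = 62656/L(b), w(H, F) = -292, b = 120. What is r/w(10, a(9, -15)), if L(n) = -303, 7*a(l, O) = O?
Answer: 15664/22119 ≈ 0.70817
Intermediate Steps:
a(l, O) = O/7
r = -62656/303 (r = 62656/(-303) = 62656*(-1/303) = -62656/303 ≈ -206.79)
r/w(10, a(9, -15)) = -62656/303/(-292) = -62656/303*(-1/292) = 15664/22119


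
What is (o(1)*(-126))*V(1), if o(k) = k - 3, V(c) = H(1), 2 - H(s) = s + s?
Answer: 0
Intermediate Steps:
H(s) = 2 - 2*s (H(s) = 2 - (s + s) = 2 - 2*s)
V(c) = 0 (V(c) = 2 - 2*1 = 2 - 2 = 0)
o(k) = -3 + k
(o(1)*(-126))*V(1) = ((-3 + 1)*(-126))*0 = -2*(-126)*0 = 252*0 = 0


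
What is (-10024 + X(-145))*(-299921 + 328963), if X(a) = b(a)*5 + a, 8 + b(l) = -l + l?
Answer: -296489778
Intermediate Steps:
b(l) = -8 (b(l) = -8 + (-l + l) = -8 + 0 = -8)
X(a) = -40 + a (X(a) = -8*5 + a = -40 + a)
(-10024 + X(-145))*(-299921 + 328963) = (-10024 + (-40 - 145))*(-299921 + 328963) = (-10024 - 185)*29042 = -10209*29042 = -296489778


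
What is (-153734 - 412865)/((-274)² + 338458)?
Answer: -51509/37594 ≈ -1.3701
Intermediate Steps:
(-153734 - 412865)/((-274)² + 338458) = -566599/(75076 + 338458) = -566599/413534 = -566599*1/413534 = -51509/37594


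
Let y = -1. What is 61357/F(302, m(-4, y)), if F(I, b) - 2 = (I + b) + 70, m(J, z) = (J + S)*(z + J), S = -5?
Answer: 61357/419 ≈ 146.44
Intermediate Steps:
m(J, z) = (-5 + J)*(J + z) (m(J, z) = (J - 5)*(z + J) = (-5 + J)*(J + z))
F(I, b) = 72 + I + b (F(I, b) = 2 + ((I + b) + 70) = 2 + (70 + I + b) = 72 + I + b)
61357/F(302, m(-4, y)) = 61357/(72 + 302 + ((-4)² - 5*(-4) - 5*(-1) - 4*(-1))) = 61357/(72 + 302 + (16 + 20 + 5 + 4)) = 61357/(72 + 302 + 45) = 61357/419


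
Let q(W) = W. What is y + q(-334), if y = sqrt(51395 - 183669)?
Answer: -334 + I*sqrt(132274) ≈ -334.0 + 363.69*I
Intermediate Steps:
y = I*sqrt(132274) (y = sqrt(-132274) = I*sqrt(132274) ≈ 363.69*I)
y + q(-334) = I*sqrt(132274) - 334 = -334 + I*sqrt(132274)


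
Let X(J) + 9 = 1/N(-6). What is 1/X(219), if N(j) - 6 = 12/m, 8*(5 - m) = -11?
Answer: -134/1189 ≈ -0.11270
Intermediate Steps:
m = 51/8 (m = 5 - ⅛*(-11) = 5 + 11/8 = 51/8 ≈ 6.3750)
N(j) = 134/17 (N(j) = 6 + 12/(51/8) = 6 + 12*(8/51) = 6 + 32/17 = 134/17)
X(J) = -1189/134 (X(J) = -9 + 1/(134/17) = -9 + 17/134 = -1189/134)
1/X(219) = 1/(-1189/134) = -134/1189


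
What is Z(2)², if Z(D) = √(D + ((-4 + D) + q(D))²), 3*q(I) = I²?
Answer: 22/9 ≈ 2.4444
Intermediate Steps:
q(I) = I²/3
Z(D) = √(D + (-4 + D + D²/3)²) (Z(D) = √(D + ((-4 + D) + D²/3)²) = √(D + (-4 + D + D²/3)²))
Z(2)² = (√((-12 + 2² + 3*2)² + 9*2)/3)² = (√((-12 + 4 + 6)² + 18)/3)² = (√((-2)² + 18)/3)² = (√(4 + 18)/3)² = (√22/3)² = 22/9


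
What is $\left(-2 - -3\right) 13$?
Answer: $13$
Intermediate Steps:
$\left(-2 - -3\right) 13 = \left(-2 + 3\right) 13 = 1 \cdot 13 = 13$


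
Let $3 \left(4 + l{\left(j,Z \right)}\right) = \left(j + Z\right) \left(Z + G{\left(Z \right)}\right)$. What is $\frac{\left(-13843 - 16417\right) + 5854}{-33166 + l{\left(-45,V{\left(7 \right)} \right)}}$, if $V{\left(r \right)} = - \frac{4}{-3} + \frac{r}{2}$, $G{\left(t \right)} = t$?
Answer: $\frac{1317924}{1798169} \approx 0.73293$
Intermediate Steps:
$V{\left(r \right)} = \frac{4}{3} + \frac{r}{2}$ ($V{\left(r \right)} = \left(-4\right) \left(- \frac{1}{3}\right) + r \frac{1}{2} = \frac{4}{3} + \frac{r}{2}$)
$l{\left(j,Z \right)} = -4 + \frac{2 Z \left(Z + j\right)}{3}$ ($l{\left(j,Z \right)} = -4 + \frac{\left(j + Z\right) \left(Z + Z\right)}{3} = -4 + \frac{\left(Z + j\right) 2 Z}{3} = -4 + \frac{2 Z \left(Z + j\right)}{3}$)
$\frac{\left(-13843 - 16417\right) + 5854}{-33166 + l{\left(-45,V{\left(7 \right)} \right)}} = \frac{\left(-13843 - 16417\right) + 5854}{-33166 + \left(-4 + \frac{2 \left(\frac{4}{3} + \frac{1}{2} \cdot 7\right)^{2}}{3} + \frac{2}{3} \left(\frac{4}{3} + \frac{1}{2} \cdot 7\right) \left(-45\right)\right)} = \frac{\left(-13843 - 16417\right) + 5854}{-33166 + \left(-4 + \frac{2 \left(\frac{4}{3} + \frac{7}{2}\right)^{2}}{3} + \frac{2}{3} \left(\frac{4}{3} + \frac{7}{2}\right) \left(-45\right)\right)} = \frac{-30260 + 5854}{-33166 + \left(-4 + \frac{2 \left(\frac{29}{6}\right)^{2}}{3} + \frac{2}{3} \cdot \frac{29}{6} \left(-45\right)\right)} = - \frac{24406}{-33166 - \frac{7205}{54}} = - \frac{24406}{- \frac{1798169}{54}} = \left(-24406\right) \left(- \frac{54}{1798169}\right) = \frac{1317924}{1798169}$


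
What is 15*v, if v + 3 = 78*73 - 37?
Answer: 84810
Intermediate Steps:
v = 5654 (v = -3 + (78*73 - 37) = -3 + (5694 - 37) = -3 + 5657 = 5654)
15*v = 15*5654 = 84810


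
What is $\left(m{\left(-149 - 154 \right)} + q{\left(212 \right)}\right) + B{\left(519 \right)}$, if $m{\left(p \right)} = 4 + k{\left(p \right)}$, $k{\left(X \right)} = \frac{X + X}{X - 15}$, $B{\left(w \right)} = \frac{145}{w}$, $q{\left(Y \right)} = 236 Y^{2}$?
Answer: $\frac{291760977620}{27507} \approx 1.0607 \cdot 10^{7}$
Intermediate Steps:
$k{\left(X \right)} = \frac{2 X}{-15 + X}$
$m{\left(p \right)} = 4 + \frac{2 p}{-15 + p}$
$\left(m{\left(-149 - 154 \right)} + q{\left(212 \right)}\right) + B{\left(519 \right)} = \left(\frac{6 \left(-10 - 303\right)}{-15 - 303} + 236 \cdot 212^{2}\right) + \frac{145}{519} = \left(\frac{6 \left(-10 - 303\right)}{-15 - 303} + 236 \cdot 44944\right) + 145 \cdot \frac{1}{519} = \left(6 \frac{1}{-318} \left(-313\right) + 10606784\right) + \frac{145}{519} = \left(6 \left(- \frac{1}{318}\right) \left(-313\right) + 10606784\right) + \frac{145}{519} = \left(\frac{313}{53} + 10606784\right) + \frac{145}{519} = \frac{562159865}{53} + \frac{145}{519} = \frac{291760977620}{27507}$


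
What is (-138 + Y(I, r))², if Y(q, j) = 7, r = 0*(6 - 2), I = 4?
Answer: 17161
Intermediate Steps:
r = 0 (r = 0*4 = 0)
(-138 + Y(I, r))² = (-138 + 7)² = (-131)² = 17161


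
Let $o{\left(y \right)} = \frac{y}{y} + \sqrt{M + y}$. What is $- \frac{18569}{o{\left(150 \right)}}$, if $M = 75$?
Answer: $- \frac{18569}{16} \approx -1160.6$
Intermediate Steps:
$o{\left(y \right)} = 1 + \sqrt{75 + y}$ ($o{\left(y \right)} = \frac{y}{y} + \sqrt{75 + y} = 1 + \sqrt{75 + y}$)
$- \frac{18569}{o{\left(150 \right)}} = - \frac{18569}{1 + \sqrt{75 + 150}} = - \frac{18569}{1 + \sqrt{225}} = - \frac{18569}{1 + 15} = - \frac{18569}{16}$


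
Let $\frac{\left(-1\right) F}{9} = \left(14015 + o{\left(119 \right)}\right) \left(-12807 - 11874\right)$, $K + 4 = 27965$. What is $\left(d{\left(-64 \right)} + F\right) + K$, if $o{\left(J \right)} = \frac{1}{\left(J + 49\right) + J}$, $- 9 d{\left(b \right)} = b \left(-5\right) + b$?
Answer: $\frac{8041309435057}{2583} \approx 3.1132 \cdot 10^{9}$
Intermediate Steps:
$K = 27961$ ($K = -4 + 27965 = 27961$)
$d{\left(b \right)} = \frac{4 b}{9}$ ($d{\left(b \right)} = - \frac{b \left(-5\right) + b}{9} = - \frac{- 5 b + b}{9} = - \frac{\left(-4\right) b}{9} = \frac{4 b}{9}$)
$o{\left(J \right)} = \frac{1}{49 + 2 J}$ ($o{\left(J \right)} = \frac{1}{\left(49 + J\right) + J} = \frac{1}{49 + 2 J}$)
$F = \frac{893470809474}{287}$ ($F = - 9 \left(14015 + \frac{1}{49 + 2 \cdot 119}\right) \left(-12807 - 11874\right) = - 9 \left(14015 + \frac{1}{49 + 238}\right) \left(-24681\right) = - 9 \left(14015 + \frac{1}{287}\right) \left(-24681\right) = - 9 \cdot \frac{4022306}{287} \left(-24681\right) = \left(-9\right) \left(- \frac{99274534386}{287}\right) = \frac{893470809474}{287} \approx 3.1131 \cdot 10^{9}$)
$\left(d{\left(-64 \right)} + F\right) + K = \left(\frac{4}{9} \left(-64\right) + \frac{893470809474}{287}\right) + 27961 = \left(- \frac{256}{9} + \frac{893470809474}{287}\right) + 27961 = \frac{8041237211794}{2583} + 27961 = \frac{8041309435057}{2583}$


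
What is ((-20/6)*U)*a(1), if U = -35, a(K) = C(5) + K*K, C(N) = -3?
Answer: -700/3 ≈ -233.33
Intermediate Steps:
a(K) = -3 + K² (a(K) = -3 + K*K = -3 + K²)
((-20/6)*U)*a(1) = (-20/6*(-35))*(-3 + 1²) = (-20*⅙*(-35))*(-3 + 1) = -10/3*(-35)*(-2) = (350/3)*(-2) = -700/3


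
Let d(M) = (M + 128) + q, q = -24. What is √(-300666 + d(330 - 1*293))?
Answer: 5*I*√12021 ≈ 548.2*I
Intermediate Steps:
d(M) = 104 + M (d(M) = (M + 128) - 24 = (128 + M) - 24 = 104 + M)
√(-300666 + d(330 - 1*293)) = √(-300666 + (104 + (330 - 1*293))) = √(-300666 + (104 + (330 - 293))) = √(-300666 + (104 + 37)) = √(-300666 + 141) = √(-300525) = 5*I*√12021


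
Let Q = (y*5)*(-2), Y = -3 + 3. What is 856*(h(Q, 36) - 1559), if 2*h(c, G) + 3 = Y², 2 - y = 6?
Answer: -1335788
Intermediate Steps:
y = -4 (y = 2 - 1*6 = 2 - 6 = -4)
Y = 0
Q = 40 (Q = -4*5*(-2) = -20*(-2) = 40)
h(c, G) = -3/2 (h(c, G) = -3/2 + (½)*0² = -3/2 + (½)*0 = -3/2 + 0 = -3/2)
856*(h(Q, 36) - 1559) = 856*(-3/2 - 1559) = 856*(-3121/2) = -1335788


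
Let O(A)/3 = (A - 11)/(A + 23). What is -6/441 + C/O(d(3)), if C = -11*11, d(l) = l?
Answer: 77069/588 ≈ 131.07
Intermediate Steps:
C = -121
O(A) = 3*(-11 + A)/(23 + A) (O(A) = 3*((A - 11)/(A + 23)) = 3*((-11 + A)/(23 + A)) = 3*(-11 + A)/(23 + A))
-6/441 + C/O(d(3)) = -6/441 - 121*(23 + 3)/(3*(-11 + 3)) = -6*1/441 - 121/(3*(-8)/26) = -2/147 - 121/(3*(1/26)*(-8)) = -2/147 - 121/(-12/13) = -2/147 - 121*(-13/12) = -2/147 + 1573/12 = 77069/588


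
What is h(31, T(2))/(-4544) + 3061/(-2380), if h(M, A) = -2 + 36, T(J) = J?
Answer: -1748763/1351840 ≈ -1.2936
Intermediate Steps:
h(M, A) = 34
h(31, T(2))/(-4544) + 3061/(-2380) = 34/(-4544) + 3061/(-2380) = 34*(-1/4544) + 3061*(-1/2380) = -17/2272 - 3061/2380 = -1748763/1351840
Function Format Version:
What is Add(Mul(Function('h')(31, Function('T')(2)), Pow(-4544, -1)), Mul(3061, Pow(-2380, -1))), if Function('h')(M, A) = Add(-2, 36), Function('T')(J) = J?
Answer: Rational(-1748763, 1351840) ≈ -1.2936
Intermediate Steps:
Function('h')(M, A) = 34
Add(Mul(Function('h')(31, Function('T')(2)), Pow(-4544, -1)), Mul(3061, Pow(-2380, -1))) = Add(Mul(34, Pow(-4544, -1)), Mul(3061, Pow(-2380, -1))) = Add(Mul(34, Rational(-1, 4544)), Mul(3061, Rational(-1, 2380))) = Add(Rational(-17, 2272), Rational(-3061, 2380)) = Rational(-1748763, 1351840)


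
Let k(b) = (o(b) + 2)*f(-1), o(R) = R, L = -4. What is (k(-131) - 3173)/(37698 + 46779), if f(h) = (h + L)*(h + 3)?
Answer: -1883/84477 ≈ -0.022290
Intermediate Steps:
f(h) = (-4 + h)*(3 + h) (f(h) = (h - 4)*(h + 3) = (-4 + h)*(3 + h))
k(b) = -20 - 10*b (k(b) = (b + 2)*(-12 + (-1)**2 - 1*(-1)) = (2 + b)*(-12 + 1 + 1) = (2 + b)*(-10) = -20 - 10*b)
(k(-131) - 3173)/(37698 + 46779) = ((-20 - 10*(-131)) - 3173)/(37698 + 46779) = ((-20 + 1310) - 3173)/84477 = (1290 - 3173)*(1/84477) = -1883*1/84477 = -1883/84477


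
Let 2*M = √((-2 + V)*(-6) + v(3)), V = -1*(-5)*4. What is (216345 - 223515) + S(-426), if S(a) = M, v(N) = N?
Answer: -7170 + I*√105/2 ≈ -7170.0 + 5.1235*I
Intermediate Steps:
V = 20 (V = 5*4 = 20)
M = I*√105/2 (M = √((-2 + 20)*(-6) + 3)/2 = √(18*(-6) + 3)/2 = √(-108 + 3)/2 = √(-105)/2 = (I*√105)/2 = I*√105/2 ≈ 5.1235*I)
S(a) = I*√105/2
(216345 - 223515) + S(-426) = (216345 - 223515) + I*√105/2 = -7170 + I*√105/2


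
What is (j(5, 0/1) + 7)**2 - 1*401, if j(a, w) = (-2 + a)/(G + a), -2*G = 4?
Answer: -337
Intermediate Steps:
G = -2 (G = -1/2*4 = -2)
j(a, w) = 1 (j(a, w) = (-2 + a)/(-2 + a) = 1)
(j(5, 0/1) + 7)**2 - 1*401 = (1 + 7)**2 - 1*401 = 8**2 - 401 = 64 - 401 = -337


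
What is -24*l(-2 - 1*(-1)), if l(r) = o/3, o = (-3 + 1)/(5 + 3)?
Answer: 2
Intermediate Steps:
o = -1/4 (o = -2/8 = -2*1/8 = -1/4 ≈ -0.25000)
l(r) = -1/12 (l(r) = -1/4/3 = -1/4*1/3 = -1/12)
-24*l(-2 - 1*(-1)) = -24*(-1/12) = 2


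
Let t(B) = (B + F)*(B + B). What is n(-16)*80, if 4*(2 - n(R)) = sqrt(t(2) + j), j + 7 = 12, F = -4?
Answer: 160 - 20*I*sqrt(3) ≈ 160.0 - 34.641*I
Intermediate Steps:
j = 5 (j = -7 + 12 = 5)
t(B) = 2*B*(-4 + B) (t(B) = (B - 4)*(B + B) = (-4 + B)*(2*B) = 2*B*(-4 + B))
n(R) = 2 - I*sqrt(3)/4 (n(R) = 2 - sqrt(2*2*(-4 + 2) + 5)/4 = 2 - sqrt(2*2*(-2) + 5)/4 = 2 - sqrt(-8 + 5)/4 = 2 - I*sqrt(3)/4)
n(-16)*80 = (2 - I*sqrt(3)/4)*80 = 160 - 20*I*sqrt(3)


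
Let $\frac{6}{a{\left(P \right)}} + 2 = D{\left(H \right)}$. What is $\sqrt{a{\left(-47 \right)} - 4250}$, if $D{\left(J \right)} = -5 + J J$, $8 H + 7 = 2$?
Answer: $\frac{i \sqrt{84512298}}{141} \approx 65.199 i$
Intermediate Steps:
$H = - \frac{5}{8}$ ($H = - \frac{7}{8} + \frac{1}{8} \cdot 2 = - \frac{7}{8} + \frac{1}{4} = - \frac{5}{8} \approx -0.625$)
$D{\left(J \right)} = -5 + J^{2}$
$a{\left(P \right)} = - \frac{128}{141}$ ($a{\left(P \right)} = \frac{6}{-2 - \left(5 - \left(- \frac{5}{8}\right)^{2}\right)} = \frac{6}{-2 + \left(-5 + \frac{25}{64}\right)} = \frac{6}{-2 - \frac{295}{64}} = \frac{6}{- \frac{423}{64}} = 6 \left(- \frac{64}{423}\right) = - \frac{128}{141}$)
$\sqrt{a{\left(-47 \right)} - 4250} = \sqrt{- \frac{128}{141} - 4250} = \sqrt{- \frac{599378}{141}} = \frac{i \sqrt{84512298}}{141}$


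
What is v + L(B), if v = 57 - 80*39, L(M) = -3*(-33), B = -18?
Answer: -2964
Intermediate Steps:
L(M) = 99
v = -3063 (v = 57 - 3120 = -3063)
v + L(B) = -3063 + 99 = -2964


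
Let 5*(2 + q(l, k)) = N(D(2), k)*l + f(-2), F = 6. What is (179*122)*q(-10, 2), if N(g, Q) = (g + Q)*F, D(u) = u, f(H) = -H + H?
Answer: -1091900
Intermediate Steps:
f(H) = 0
N(g, Q) = 6*Q + 6*g (N(g, Q) = (g + Q)*6 = (Q + g)*6 = 6*Q + 6*g)
q(l, k) = -2 + l*(12 + 6*k)/5 (q(l, k) = -2 + ((6*k + 6*2)*l + 0)/5 = -2 + ((6*k + 12)*l + 0)/5 = -2 + ((12 + 6*k)*l + 0)/5 = -2 + (l*(12 + 6*k) + 0)/5 = -2 + (l*(12 + 6*k))/5 = -2 + l*(12 + 6*k)/5)
(179*122)*q(-10, 2) = (179*122)*(-2 + (6/5)*(-10)*(2 + 2)) = 21838*(-2 + (6/5)*(-10)*4) = 21838*(-2 - 48) = 21838*(-50) = -1091900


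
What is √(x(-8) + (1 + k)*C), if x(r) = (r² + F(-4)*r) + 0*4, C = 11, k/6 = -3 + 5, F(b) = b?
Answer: √239 ≈ 15.460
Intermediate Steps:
k = 12 (k = 6*(-3 + 5) = 6*2 = 12)
x(r) = r² - 4*r (x(r) = (r² - 4*r) + 0*4 = (r² - 4*r) + 0 = r² - 4*r)
√(x(-8) + (1 + k)*C) = √(-8*(-4 - 8) + (1 + 12)*11) = √(-8*(-12) + 13*11) = √(96 + 143) = √239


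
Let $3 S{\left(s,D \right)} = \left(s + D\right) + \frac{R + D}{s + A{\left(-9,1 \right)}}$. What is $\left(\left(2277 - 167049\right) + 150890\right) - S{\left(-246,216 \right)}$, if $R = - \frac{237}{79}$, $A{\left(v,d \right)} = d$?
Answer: $- \frac{3398569}{245} \approx -13872.0$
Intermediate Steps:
$R = -3$ ($R = \left(-237\right) \frac{1}{79} = -3$)
$S{\left(s,D \right)} = \frac{D}{3} + \frac{s}{3} + \frac{-3 + D}{3 \left(1 + s\right)}$ ($S{\left(s,D \right)} = \frac{\left(s + D\right) + \frac{-3 + D}{s + 1}}{3} = \frac{\left(D + s\right) + \frac{-3 + D}{1 + s}}{3} = \frac{D + s + \frac{-3 + D}{1 + s}}{3} = \frac{D}{3} + \frac{s}{3} + \frac{-3 + D}{3 \left(1 + s\right)}$)
$\left(\left(2277 - 167049\right) + 150890\right) - S{\left(-246,216 \right)} = \left(\left(2277 - 167049\right) + 150890\right) - \frac{-3 - 246 + \left(-246\right)^{2} + 2 \cdot 216 + 216 \left(-246\right)}{3 \left(1 - 246\right)} = \left(-164772 + 150890\right) - \frac{-3 - 246 + 60516 + 432 - 53136}{3 \left(-245\right)} = -13882 - \frac{1}{3} \left(- \frac{1}{245}\right) 7563 = -13882 - - \frac{2521}{245} = -13882 + \frac{2521}{245} = - \frac{3398569}{245}$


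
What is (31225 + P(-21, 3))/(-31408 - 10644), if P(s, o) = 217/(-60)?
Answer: -1873283/2523120 ≈ -0.74245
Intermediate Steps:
P(s, o) = -217/60 (P(s, o) = 217*(-1/60) = -217/60)
(31225 + P(-21, 3))/(-31408 - 10644) = (31225 - 217/60)/(-31408 - 10644) = (1873283/60)/(-42052) = (1873283/60)*(-1/42052) = -1873283/2523120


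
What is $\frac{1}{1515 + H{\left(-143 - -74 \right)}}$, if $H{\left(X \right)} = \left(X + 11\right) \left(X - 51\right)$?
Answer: $\frac{1}{8475} \approx 0.00011799$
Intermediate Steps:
$H{\left(X \right)} = \left(-51 + X\right) \left(11 + X\right)$ ($H{\left(X \right)} = \left(11 + X\right) \left(-51 + X\right) = \left(-51 + X\right) \left(11 + X\right)$)
$\frac{1}{1515 + H{\left(-143 - -74 \right)}} = \frac{1}{1515 - \left(561 - \left(-143 - -74\right)^{2} + 40 \left(-143 - -74\right)\right)} = \frac{1}{1515 - \left(561 - \left(-143 + 74\right)^{2} + 40 \left(-143 + 74\right)\right)} = \frac{1}{1515 - \left(-2199 - 4761\right)} = \frac{1}{1515 + \left(-561 + 4761 + 2760\right)} = \frac{1}{1515 + 6960} = \frac{1}{8475}$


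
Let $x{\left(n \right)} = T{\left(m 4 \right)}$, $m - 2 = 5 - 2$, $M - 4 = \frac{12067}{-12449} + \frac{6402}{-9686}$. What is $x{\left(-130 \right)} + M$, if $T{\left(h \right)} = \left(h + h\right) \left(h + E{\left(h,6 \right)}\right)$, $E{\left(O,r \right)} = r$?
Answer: $\frac{62844999578}{60290507} \approx 1042.4$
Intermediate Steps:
$M = \frac{142872298}{60290507}$ ($M = 4 + \left(\frac{12067}{-12449} + \frac{6402}{-9686}\right) = 4 + \left(12067 \left(- \frac{1}{12449}\right) + 6402 \left(- \frac{1}{9686}\right)\right) = 4 - \frac{98289730}{60290507} = \frac{142872298}{60290507} \approx 2.3697$)
$m = 5$ ($m = 2 + \left(5 - 2\right) = 2 + 3 = 5$)
$T{\left(h \right)} = 2 h \left(6 + h\right)$ ($T{\left(h \right)} = \left(h + h\right) \left(h + 6\right) = 2 h \left(6 + h\right)$)
$x{\left(n \right)} = 1040$ ($x{\left(n \right)} = 2 \cdot 5 \cdot 4 \left(6 + 5 \cdot 4\right) = 2 \cdot 20 \left(6 + 20\right) = 2 \cdot 20 \cdot 26 = 1040$)
$x{\left(-130 \right)} + M = 1040 + \frac{142872298}{60290507} = \frac{62844999578}{60290507}$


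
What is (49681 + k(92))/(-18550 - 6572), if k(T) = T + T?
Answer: -49865/25122 ≈ -1.9849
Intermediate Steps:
k(T) = 2*T
(49681 + k(92))/(-18550 - 6572) = (49681 + 2*92)/(-18550 - 6572) = (49681 + 184)/(-25122) = 49865*(-1/25122) = -49865/25122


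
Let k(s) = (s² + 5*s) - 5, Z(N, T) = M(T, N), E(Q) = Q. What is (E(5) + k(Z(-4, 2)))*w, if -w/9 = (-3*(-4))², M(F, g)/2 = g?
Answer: -31104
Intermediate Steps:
M(F, g) = 2*g
w = -1296 (w = -9*(-3*(-4))² = -9*12² = -9*144 = -1296)
Z(N, T) = 2*N
k(s) = -5 + s² + 5*s
(E(5) + k(Z(-4, 2)))*w = (5 + (-5 + (2*(-4))² + 5*(2*(-4))))*(-1296) = (5 + (-5 + (-8)² + 5*(-8)))*(-1296) = (5 + (-5 + 64 - 40))*(-1296) = (5 + 19)*(-1296) = 24*(-1296) = -31104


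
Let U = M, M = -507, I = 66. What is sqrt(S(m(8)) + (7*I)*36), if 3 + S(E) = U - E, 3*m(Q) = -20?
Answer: sqrt(145158)/3 ≈ 127.00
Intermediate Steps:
U = -507
m(Q) = -20/3 (m(Q) = (1/3)*(-20) = -20/3)
S(E) = -510 - E (S(E) = -3 + (-507 - E) = -510 - E)
sqrt(S(m(8)) + (7*I)*36) = sqrt((-510 - 1*(-20/3)) + (7*66)*36) = sqrt((-510 + 20/3) + 462*36) = sqrt(-1510/3 + 16632) = sqrt(48386/3) = sqrt(145158)/3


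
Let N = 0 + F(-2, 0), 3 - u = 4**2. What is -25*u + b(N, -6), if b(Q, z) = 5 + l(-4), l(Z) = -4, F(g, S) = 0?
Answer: 326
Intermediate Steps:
u = -13 (u = 3 - 1*4**2 = 3 - 1*16 = 3 - 16 = -13)
N = 0 (N = 0 + 0 = 0)
b(Q, z) = 1 (b(Q, z) = 5 - 4 = 1)
-25*u + b(N, -6) = -25*(-13) + 1 = 325 + 1 = 326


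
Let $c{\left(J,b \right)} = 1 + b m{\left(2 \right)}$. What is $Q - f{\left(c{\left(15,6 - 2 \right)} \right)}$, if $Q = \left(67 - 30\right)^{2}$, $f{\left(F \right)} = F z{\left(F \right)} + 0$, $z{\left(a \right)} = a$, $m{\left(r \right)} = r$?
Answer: $1288$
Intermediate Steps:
$c{\left(J,b \right)} = 1 + 2 b$ ($c{\left(J,b \right)} = 1 + b 2 = 1 + 2 b$)
$f{\left(F \right)} = F^{2}$ ($f{\left(F \right)} = F F + 0 = F^{2} + 0 = F^{2}$)
$Q = 1369$ ($Q = 37^{2} = 1369$)
$Q - f{\left(c{\left(15,6 - 2 \right)} \right)} = 1369 - \left(1 + 2 \left(6 - 2\right)\right)^{2} = 1369 - \left(1 + 2 \cdot 4\right)^{2} = 1369 - \left(1 + 8\right)^{2} = 1369 - 9^{2} = 1369 - 81 = 1288$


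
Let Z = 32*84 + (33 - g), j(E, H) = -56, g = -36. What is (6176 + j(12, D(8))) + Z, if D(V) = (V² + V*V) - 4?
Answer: 8877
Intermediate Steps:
D(V) = -4 + 2*V² (D(V) = (V² + V²) - 4 = 2*V² - 4 = -4 + 2*V²)
Z = 2757 (Z = 32*84 + (33 - 1*(-36)) = 2688 + (33 + 36) = 2688 + 69 = 2757)
(6176 + j(12, D(8))) + Z = (6176 - 56) + 2757 = 6120 + 2757 = 8877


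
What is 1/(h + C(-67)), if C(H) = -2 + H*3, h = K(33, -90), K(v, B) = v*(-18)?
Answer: -1/797 ≈ -0.0012547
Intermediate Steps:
K(v, B) = -18*v
h = -594 (h = -18*33 = -594)
C(H) = -2 + 3*H
1/(h + C(-67)) = 1/(-594 + (-2 + 3*(-67))) = 1/(-594 + (-2 - 201)) = 1/(-594 - 203) = 1/(-797) = -1/797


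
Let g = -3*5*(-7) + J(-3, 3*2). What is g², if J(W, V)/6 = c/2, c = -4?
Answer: 8649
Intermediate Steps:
J(W, V) = -12 (J(W, V) = 6*(-4/2) = 6*(-4*½) = 6*(-2) = -12)
g = 93 (g = -3*5*(-7) - 12 = -15*(-7) - 12 = 105 - 12 = 93)
g² = 93² = 8649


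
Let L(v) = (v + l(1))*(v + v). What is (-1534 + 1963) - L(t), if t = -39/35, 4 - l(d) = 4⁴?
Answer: -165477/1225 ≈ -135.08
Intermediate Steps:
l(d) = -252 (l(d) = 4 - 1*4⁴ = 4 - 1*256 = 4 - 256 = -252)
t = -39/35 (t = -39*1/35 = -39/35 ≈ -1.1143)
L(v) = 2*v*(-252 + v) (L(v) = (v - 252)*(v + v) = (-252 + v)*(2*v) = 2*v*(-252 + v))
(-1534 + 1963) - L(t) = (-1534 + 1963) - 2*(-39)*(-252 - 39/35)/35 = 429 - 2*(-39)*(-8859)/(35*35) = 429 - 1*691002/1225 = 429 - 691002/1225 = -165477/1225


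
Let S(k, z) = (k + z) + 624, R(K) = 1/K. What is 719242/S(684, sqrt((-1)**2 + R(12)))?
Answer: 11289222432/20530355 - 1438484*sqrt(39)/20530355 ≈ 549.44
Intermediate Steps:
S(k, z) = 624 + k + z
719242/S(684, sqrt((-1)**2 + R(12))) = 719242/(624 + 684 + sqrt((-1)**2 + 1/12)) = 719242/(624 + 684 + sqrt(1 + 1/12)) = 719242/(624 + 684 + sqrt(13/12)) = 719242/(624 + 684 + sqrt(39)/6) = 719242/(1308 + sqrt(39)/6)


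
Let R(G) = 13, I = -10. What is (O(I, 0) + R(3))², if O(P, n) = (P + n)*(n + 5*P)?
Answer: 263169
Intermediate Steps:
(O(I, 0) + R(3))² = ((0² + 5*(-10)² + 6*(-10)*0) + 13)² = ((0 + 5*100 + 0) + 13)² = ((0 + 500 + 0) + 13)² = (500 + 13)² = 513² = 263169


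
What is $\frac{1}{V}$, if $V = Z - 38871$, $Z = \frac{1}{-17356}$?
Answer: $- \frac{17356}{674645077} \approx -2.5726 \cdot 10^{-5}$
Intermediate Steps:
$Z = - \frac{1}{17356} \approx -5.7617 \cdot 10^{-5}$
$V = - \frac{674645077}{17356}$ ($V = - \frac{1}{17356} - 38871 = - \frac{674645077}{17356} \approx -38871.0$)
$\frac{1}{V} = \frac{1}{- \frac{674645077}{17356}} = - \frac{17356}{674645077}$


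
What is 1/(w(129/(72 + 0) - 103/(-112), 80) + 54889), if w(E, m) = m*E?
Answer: 21/1157224 ≈ 1.8147e-5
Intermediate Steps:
w(E, m) = E*m
1/(w(129/(72 + 0) - 103/(-112), 80) + 54889) = 1/((129/(72 + 0) - 103/(-112))*80 + 54889) = 1/((129/72 - 103*(-1/112))*80 + 54889) = 1/((129*(1/72) + 103/112)*80 + 54889) = 1/((43/24 + 103/112)*80 + 54889) = 1/((911/336)*80 + 54889) = 1/(4555/21 + 54889) = 1/(1157224/21) = 21/1157224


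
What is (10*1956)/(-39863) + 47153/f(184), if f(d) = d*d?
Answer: 1217436679/1349601728 ≈ 0.90207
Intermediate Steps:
f(d) = d**2
(10*1956)/(-39863) + 47153/f(184) = (10*1956)/(-39863) + 47153/(184**2) = 19560*(-1/39863) + 47153/33856 = -19560/39863 + 47153*(1/33856) = -19560/39863 + 47153/33856 = 1217436679/1349601728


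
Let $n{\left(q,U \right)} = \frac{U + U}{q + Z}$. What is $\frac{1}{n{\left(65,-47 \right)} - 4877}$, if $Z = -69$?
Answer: $- \frac{2}{9707} \approx -0.00020604$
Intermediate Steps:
$n{\left(q,U \right)} = \frac{2 U}{-69 + q}$ ($n{\left(q,U \right)} = \frac{U + U}{q - 69} = \frac{2 U}{-69 + q}$)
$\frac{1}{n{\left(65,-47 \right)} - 4877} = \frac{1}{2 \left(-47\right) \frac{1}{-69 + 65} - 4877} = \frac{1}{2 \left(-47\right) \frac{1}{-4} - 4877} = \frac{1}{2 \left(-47\right) \left(- \frac{1}{4}\right) - 4877} = \frac{1}{\frac{47}{2} - 4877} = \frac{1}{- \frac{9707}{2}} = - \frac{2}{9707}$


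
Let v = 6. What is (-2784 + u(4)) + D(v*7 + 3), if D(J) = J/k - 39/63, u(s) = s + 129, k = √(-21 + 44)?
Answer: -55684/21 + 45*√23/23 ≈ -2642.2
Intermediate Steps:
k = √23 ≈ 4.7958
u(s) = 129 + s
D(J) = -13/21 + J*√23/23 (D(J) = J/(√23) - 39/63 = J*(√23/23) - 39*1/63 = J*√23/23 - 13/21 = -13/21 + J*√23/23)
(-2784 + u(4)) + D(v*7 + 3) = (-2784 + (129 + 4)) + (-13/21 + (6*7 + 3)*√23/23) = (-2784 + 133) + (-13/21 + (42 + 3)*√23/23) = -2651 + (-13/21 + (1/23)*45*√23) = -2651 + (-13/21 + 45*√23/23) = -55684/21 + 45*√23/23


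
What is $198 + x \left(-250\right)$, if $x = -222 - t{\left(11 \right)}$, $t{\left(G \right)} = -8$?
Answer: $53698$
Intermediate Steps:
$x = -214$ ($x = -222 - -8 = -222 + 8 = -214$)
$198 + x \left(-250\right) = 198 - -53500 = 198 + 53500 = 53698$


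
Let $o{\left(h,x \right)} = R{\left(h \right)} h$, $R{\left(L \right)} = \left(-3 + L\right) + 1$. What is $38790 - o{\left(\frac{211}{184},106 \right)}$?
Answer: $\frac{1313307367}{33856} \approx 38791.0$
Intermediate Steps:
$R{\left(L \right)} = -2 + L$
$o{\left(h,x \right)} = h \left(-2 + h\right)$ ($o{\left(h,x \right)} = \left(-2 + h\right) h = h \left(-2 + h\right)$)
$38790 - o{\left(\frac{211}{184},106 \right)} = 38790 - \frac{211}{184} \left(-2 + \frac{211}{184}\right) = 38790 - 211 \cdot \frac{1}{184} \left(-2 + 211 \cdot \frac{1}{184}\right) = 38790 - \frac{211 \left(-2 + \frac{211}{184}\right)}{184} = 38790 - \frac{211}{184} \left(- \frac{157}{184}\right) = 38790 - - \frac{33127}{33856} = 38790 + \frac{33127}{33856} = \frac{1313307367}{33856}$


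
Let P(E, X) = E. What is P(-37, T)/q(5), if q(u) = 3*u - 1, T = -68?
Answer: -37/14 ≈ -2.6429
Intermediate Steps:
q(u) = -1 + 3*u
P(-37, T)/q(5) = -37/(-1 + 3*5) = -37/(-1 + 15) = -37/14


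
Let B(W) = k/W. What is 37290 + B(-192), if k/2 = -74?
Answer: 1789957/48 ≈ 37291.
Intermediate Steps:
k = -148 (k = 2*(-74) = -148)
B(W) = -148/W
37290 + B(-192) = 37290 - 148/(-192) = 37290 - 148*(-1/192) = 37290 + 37/48 = 1789957/48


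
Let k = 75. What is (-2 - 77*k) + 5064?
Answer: -713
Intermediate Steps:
(-2 - 77*k) + 5064 = (-2 - 77*75) + 5064 = (-2 - 5775) + 5064 = -5777 + 5064 = -713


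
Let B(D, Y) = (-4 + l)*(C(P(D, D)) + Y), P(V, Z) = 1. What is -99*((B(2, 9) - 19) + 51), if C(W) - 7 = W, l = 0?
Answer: 3564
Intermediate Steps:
C(W) = 7 + W
B(D, Y) = -32 - 4*Y (B(D, Y) = (-4 + 0)*((7 + 1) + Y) = -4*(8 + Y) = -32 - 4*Y)
-99*((B(2, 9) - 19) + 51) = -99*(((-32 - 4*9) - 19) + 51) = -99*(((-32 - 36) - 19) + 51) = -99*((-68 - 19) + 51) = -99*(-87 + 51) = -99*(-36) = 3564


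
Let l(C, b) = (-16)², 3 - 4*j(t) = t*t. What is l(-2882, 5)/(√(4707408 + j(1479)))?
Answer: 256*√16642194/8321097 ≈ 0.12551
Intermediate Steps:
j(t) = ¾ - t²/4 (j(t) = ¾ - t*t/4 = ¾ - t²/4)
l(C, b) = 256
l(-2882, 5)/(√(4707408 + j(1479))) = 256/(√(4707408 + (¾ - ¼*1479²))) = 256/(√(4707408 + (¾ - ¼*2187441))) = 256/(√(4707408 + (¾ - 2187441/4))) = 256/(√(4707408 - 1093719/2)) = 256/(√(8321097/2)) = 256/((√16642194/2)) = 256*(√16642194/8321097) = 256*√16642194/8321097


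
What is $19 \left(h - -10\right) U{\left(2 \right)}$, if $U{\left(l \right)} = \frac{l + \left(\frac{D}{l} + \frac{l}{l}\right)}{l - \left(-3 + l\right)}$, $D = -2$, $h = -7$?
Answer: $38$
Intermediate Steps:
$U{\left(l \right)} = \frac{1}{3} - \frac{2}{3 l} + \frac{l}{3}$ ($U{\left(l \right)} = \frac{l - \left(\frac{2}{l} - \frac{l}{l}\right)}{l - \left(-3 + l\right)} = \frac{l + \left(- \frac{2}{l} + 1\right)}{3} = \left(l + \left(1 - \frac{2}{l}\right)\right) \frac{1}{3} = \left(1 + l - \frac{2}{l}\right) \frac{1}{3} = \frac{1}{3} - \frac{2}{3 l} + \frac{l}{3}$)
$19 \left(h - -10\right) U{\left(2 \right)} = 19 \left(-7 - -10\right) \frac{-2 + 2 \left(1 + 2\right)}{3 \cdot 2} = 19 \left(-7 + 10\right) \frac{1}{3} \cdot \frac{1}{2} \left(-2 + 2 \cdot 3\right) = 19 \cdot 3 \cdot \frac{1}{3} \cdot \frac{1}{2} \left(-2 + 6\right) = 57 \cdot \frac{1}{3} \cdot \frac{1}{2} \cdot 4 = 57 \cdot \frac{2}{3} = 38$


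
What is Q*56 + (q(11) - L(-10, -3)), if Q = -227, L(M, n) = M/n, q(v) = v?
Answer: -38113/3 ≈ -12704.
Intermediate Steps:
Q*56 + (q(11) - L(-10, -3)) = -227*56 + (11 - (-10)/(-3)) = -12712 + (11 - (-10)*(-1)/3) = -12712 + (11 - 1*10/3) = -12712 + (11 - 10/3) = -12712 + 23/3 = -38113/3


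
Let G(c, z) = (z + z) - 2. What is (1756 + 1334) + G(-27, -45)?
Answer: 2998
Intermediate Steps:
G(c, z) = -2 + 2*z (G(c, z) = 2*z - 2 = -2 + 2*z)
(1756 + 1334) + G(-27, -45) = (1756 + 1334) + (-2 + 2*(-45)) = 3090 + (-2 - 90) = 3090 - 92 = 2998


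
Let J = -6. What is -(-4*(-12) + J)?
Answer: -42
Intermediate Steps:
-(-4*(-12) + J) = -(-4*(-12) - 6) = -(48 - 6) = -1*42 = -42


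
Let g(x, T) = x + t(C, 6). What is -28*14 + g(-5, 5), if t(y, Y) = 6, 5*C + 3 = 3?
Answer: -391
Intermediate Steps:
C = 0 (C = -⅗ + (⅕)*3 = -⅗ + ⅗ = 0)
g(x, T) = 6 + x (g(x, T) = x + 6 = 6 + x)
-28*14 + g(-5, 5) = -28*14 + (6 - 5) = -392 + 1 = -391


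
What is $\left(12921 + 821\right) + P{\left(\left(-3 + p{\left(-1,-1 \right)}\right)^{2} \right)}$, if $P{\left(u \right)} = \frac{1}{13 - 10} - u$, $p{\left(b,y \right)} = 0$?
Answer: $\frac{41200}{3} \approx 13733.0$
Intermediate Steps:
$P{\left(u \right)} = \frac{1}{3} - u$
$\left(12921 + 821\right) + P{\left(\left(-3 + p{\left(-1,-1 \right)}\right)^{2} \right)} = \left(12921 + 821\right) + \left(\frac{1}{3} - \left(-3 + 0\right)^{2}\right) = 13742 + \left(\frac{1}{3} - \left(-3\right)^{2}\right) = 13742 + \left(\frac{1}{3} - 9\right) = 13742 - \frac{26}{3} = \frac{41200}{3}$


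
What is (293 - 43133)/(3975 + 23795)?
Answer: -4284/2777 ≈ -1.5427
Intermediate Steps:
(293 - 43133)/(3975 + 23795) = -42840/27770 = -42840*1/27770 = -4284/2777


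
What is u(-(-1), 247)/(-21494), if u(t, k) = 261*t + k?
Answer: -254/10747 ≈ -0.023634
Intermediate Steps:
u(t, k) = k + 261*t
u(-(-1), 247)/(-21494) = (247 + 261*(-(-1)))/(-21494) = (247 + 261*(-1*(-1)))*(-1/21494) = (247 + 261*1)*(-1/21494) = (247 + 261)*(-1/21494) = 508*(-1/21494) = -254/10747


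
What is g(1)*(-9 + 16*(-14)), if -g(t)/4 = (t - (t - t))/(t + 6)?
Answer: 932/7 ≈ 133.14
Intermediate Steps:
g(t) = -4*t/(6 + t) (g(t) = -4*(t - (t - t))/(t + 6) = -4*(t - 1*0)/(6 + t) = -4*(t + 0)/(6 + t) = -4*t/(6 + t))
g(1)*(-9 + 16*(-14)) = (-4*1/(6 + 1))*(-9 + 16*(-14)) = (-4*1/7)*(-9 - 224) = -4*1*⅐*(-233) = -4/7*(-233) = 932/7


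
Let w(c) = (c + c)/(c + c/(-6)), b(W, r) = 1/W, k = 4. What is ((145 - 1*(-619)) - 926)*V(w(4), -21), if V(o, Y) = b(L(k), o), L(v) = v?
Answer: -81/2 ≈ -40.500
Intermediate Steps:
w(c) = 12/5 (w(c) = (2*c)/(c + c*(-⅙)) = (2*c)/(c - c/6) = (2*c)/((5*c/6)) = (2*c)*(6/(5*c)) = 12/5)
V(o, Y) = ¼ (V(o, Y) = 1/4 = ¼)
((145 - 1*(-619)) - 926)*V(w(4), -21) = ((145 - 1*(-619)) - 926)*(¼) = ((145 + 619) - 926)*(¼) = (764 - 926)*(¼) = -162*¼ = -81/2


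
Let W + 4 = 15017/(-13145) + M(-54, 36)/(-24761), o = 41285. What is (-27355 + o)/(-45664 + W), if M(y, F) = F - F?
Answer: -183109850/600320877 ≈ -0.30502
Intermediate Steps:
M(y, F) = 0
W = -67597/13145 (W = -4 + (15017/(-13145) + 0/(-24761)) = -4 + (15017*(-1/13145) + 0*(-1/24761)) = -4 + (-15017/13145 + 0) = -4 - 15017/13145 = -67597/13145 ≈ -5.1424)
(-27355 + o)/(-45664 + W) = (-27355 + 41285)/(-45664 - 67597/13145) = 13930/(-600320877/13145) = 13930*(-13145/600320877) = -183109850/600320877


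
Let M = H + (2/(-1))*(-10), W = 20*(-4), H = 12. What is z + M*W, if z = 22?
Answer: -2538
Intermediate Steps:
W = -80
M = 32 (M = 12 + (2/(-1))*(-10) = 12 + (2*(-1))*(-10) = 12 - 2*(-10) = 12 + 20 = 32)
z + M*W = 22 + 32*(-80) = 22 - 2560 = -2538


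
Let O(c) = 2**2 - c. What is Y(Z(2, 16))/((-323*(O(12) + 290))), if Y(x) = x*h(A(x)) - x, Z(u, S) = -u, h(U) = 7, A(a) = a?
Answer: 2/15181 ≈ 0.00013174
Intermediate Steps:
O(c) = 4 - c
Y(x) = 6*x (Y(x) = x*7 - x = 7*x - x = 6*x)
Y(Z(2, 16))/((-323*(O(12) + 290))) = (6*(-1*2))/((-323*((4 - 1*12) + 290))) = (6*(-2))/((-323*((4 - 12) + 290))) = -12*(-1/(323*(-8 + 290))) = -12/((-323*282)) = -12/(-91086) = -12*(-1/91086) = 2/15181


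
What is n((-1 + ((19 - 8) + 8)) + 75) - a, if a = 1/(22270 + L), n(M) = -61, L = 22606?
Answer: -2737437/44876 ≈ -61.000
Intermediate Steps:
a = 1/44876 (a = 1/(22270 + 22606) = 1/44876 ≈ 2.2284e-5)
n((-1 + ((19 - 8) + 8)) + 75) - a = -61 - 1*1/44876 = -61 - 1/44876 = -2737437/44876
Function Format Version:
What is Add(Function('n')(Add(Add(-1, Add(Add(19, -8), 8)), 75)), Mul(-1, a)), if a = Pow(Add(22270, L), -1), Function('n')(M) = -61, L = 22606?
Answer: Rational(-2737437, 44876) ≈ -61.000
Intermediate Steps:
a = Rational(1, 44876) (a = Pow(Add(22270, 22606), -1) = Pow(44876, -1) = Rational(1, 44876) ≈ 2.2284e-5)
Add(Function('n')(Add(Add(-1, Add(Add(19, -8), 8)), 75)), Mul(-1, a)) = Add(-61, Mul(-1, Rational(1, 44876))) = Add(-61, Rational(-1, 44876)) = Rational(-2737437, 44876)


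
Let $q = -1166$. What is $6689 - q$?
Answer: $7855$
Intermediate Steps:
$6689 - q = 6689 - -1166 = 6689 + 1166 = 7855$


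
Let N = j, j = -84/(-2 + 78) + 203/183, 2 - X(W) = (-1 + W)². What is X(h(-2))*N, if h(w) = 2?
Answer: 14/3477 ≈ 0.0040265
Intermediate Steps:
X(W) = 2 - (-1 + W)²
j = 14/3477 (j = -84/76 + 203*(1/183) = -84*1/76 + 203/183 = -21/19 + 203/183 = 14/3477 ≈ 0.0040265)
N = 14/3477 ≈ 0.0040265
X(h(-2))*N = (2 - (-1 + 2)²)*(14/3477) = (2 - 1*1²)*(14/3477) = (2 - 1*1)*(14/3477) = (2 - 1)*(14/3477) = 1*(14/3477) = 14/3477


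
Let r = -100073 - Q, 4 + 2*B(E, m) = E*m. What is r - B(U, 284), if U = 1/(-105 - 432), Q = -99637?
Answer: -232916/537 ≈ -433.74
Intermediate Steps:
U = -1/537 (U = 1/(-537) = -1/537 ≈ -0.0018622)
B(E, m) = -2 + E*m/2 (B(E, m) = -2 + (E*m)/2 = -2 + E*m/2)
r = -436 (r = -100073 - 1*(-99637) = -100073 + 99637 = -436)
r - B(U, 284) = -436 - (-2 + (½)*(-1/537)*284) = -436 - (-2 - 142/537) = -436 - 1*(-1216/537) = -436 + 1216/537 = -232916/537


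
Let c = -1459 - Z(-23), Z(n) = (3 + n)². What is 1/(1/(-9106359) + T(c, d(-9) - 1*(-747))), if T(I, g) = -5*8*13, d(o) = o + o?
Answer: -9106359/4735306681 ≈ -0.0019231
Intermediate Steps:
d(o) = 2*o
c = -1859 (c = -1459 - (3 - 23)² = -1459 - 1*(-20)² = -1459 - 1*400 = -1459 - 400 = -1859)
T(I, g) = -520 (T(I, g) = -40*13 = -520)
1/(1/(-9106359) + T(c, d(-9) - 1*(-747))) = 1/(1/(-9106359) - 520) = 1/(-1/9106359 - 520) = 1/(-4735306681/9106359) = -9106359/4735306681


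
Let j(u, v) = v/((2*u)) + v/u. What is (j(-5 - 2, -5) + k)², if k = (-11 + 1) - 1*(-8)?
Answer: 169/196 ≈ 0.86224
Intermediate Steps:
k = -2 (k = -10 + 8 = -2)
j(u, v) = 3*v/(2*u) (j(u, v) = v*(1/(2*u)) + v/u = v/(2*u) + v/u = 3*v/(2*u))
(j(-5 - 2, -5) + k)² = ((3/2)*(-5)/(-5 - 2) - 2)² = ((3/2)*(-5)/(-7) - 2)² = ((3/2)*(-5)*(-⅐) - 2)² = (15/14 - 2)² = (-13/14)² = 169/196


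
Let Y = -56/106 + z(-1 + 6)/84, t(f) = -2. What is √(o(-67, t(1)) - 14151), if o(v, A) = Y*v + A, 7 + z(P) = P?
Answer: I*√69945895110/2226 ≈ 118.81*I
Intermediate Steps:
z(P) = -7 + P
Y = -1229/2226 (Y = -56/106 + (-7 + (-1 + 6))/84 = -56*1/106 + (-7 + 5)*(1/84) = -28/53 - 2*1/84 = -28/53 - 1/42 = -1229/2226 ≈ -0.55211)
o(v, A) = A - 1229*v/2226 (o(v, A) = -1229*v/2226 + A = A - 1229*v/2226)
√(o(-67, t(1)) - 14151) = √((-2 - 1229/2226*(-67)) - 14151) = √((-2 + 82343/2226) - 14151) = √(77891/2226 - 14151) = √(-31422235/2226) = I*√69945895110/2226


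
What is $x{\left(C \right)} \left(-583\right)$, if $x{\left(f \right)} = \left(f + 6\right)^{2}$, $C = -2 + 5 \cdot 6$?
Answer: $-673948$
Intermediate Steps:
$C = 28$ ($C = -2 + 30 = 28$)
$x{\left(f \right)} = \left(6 + f\right)^{2}$
$x{\left(C \right)} \left(-583\right) = \left(6 + 28\right)^{2} \left(-583\right) = 34^{2} \left(-583\right) = 1156 \left(-583\right) = -673948$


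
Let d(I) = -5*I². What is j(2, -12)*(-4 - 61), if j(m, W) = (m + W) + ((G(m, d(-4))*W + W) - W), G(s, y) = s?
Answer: 2210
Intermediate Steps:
j(m, W) = W + m + W*m (j(m, W) = (m + W) + ((m*W + W) - W) = (W + m) + ((W*m + W) - W) = (W + m) + ((W + W*m) - W) = (W + m) + W*m = W + m + W*m)
j(2, -12)*(-4 - 61) = (-12 + 2 - 12*2)*(-4 - 61) = (-12 + 2 - 24)*(-65) = -34*(-65) = 2210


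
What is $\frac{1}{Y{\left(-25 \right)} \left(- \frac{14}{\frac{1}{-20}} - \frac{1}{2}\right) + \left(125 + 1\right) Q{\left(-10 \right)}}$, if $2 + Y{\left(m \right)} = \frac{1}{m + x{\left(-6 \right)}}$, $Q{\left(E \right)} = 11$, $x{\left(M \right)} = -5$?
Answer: $\frac{60}{49061} \approx 0.001223$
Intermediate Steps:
$Y{\left(m \right)} = -2 + \frac{1}{-5 + m}$ ($Y{\left(m \right)} = -2 + \frac{1}{m - 5} = -2 + \frac{1}{-5 + m}$)
$\frac{1}{Y{\left(-25 \right)} \left(- \frac{14}{\frac{1}{-20}} - \frac{1}{2}\right) + \left(125 + 1\right) Q{\left(-10 \right)}} = \frac{1}{\frac{11 - -50}{-5 - 25} \left(- \frac{14}{\frac{1}{-20}} - \frac{1}{2}\right) + \left(125 + 1\right) 11} = \frac{1}{\frac{11 + 50}{-30} \left(- \frac{14}{- \frac{1}{20}} - \frac{1}{2}\right) + 126 \cdot 11} = \frac{1}{\left(- \frac{1}{30}\right) 61 \left(\left(-14\right) \left(-20\right) - \frac{1}{2}\right) + 1386} = \frac{1}{- \frac{61 \left(280 - \frac{1}{2}\right)}{30} + 1386} = \frac{1}{\left(- \frac{61}{30}\right) \frac{559}{2} + 1386} = \frac{1}{- \frac{34099}{60} + 1386} = \frac{1}{\frac{49061}{60}} = \frac{60}{49061}$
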